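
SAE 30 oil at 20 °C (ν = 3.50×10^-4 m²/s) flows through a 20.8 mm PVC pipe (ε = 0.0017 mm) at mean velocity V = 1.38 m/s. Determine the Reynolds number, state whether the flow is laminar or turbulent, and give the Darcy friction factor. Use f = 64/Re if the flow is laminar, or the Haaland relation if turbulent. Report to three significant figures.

Re = VD/ν = 1.380·0.0208/3.50×10^-4 = 82.0
Re < 2300 → laminar → f = 64/Re = 0.7804

Re ≈ 82.0; laminar; f = 64/Re ≈ 0.780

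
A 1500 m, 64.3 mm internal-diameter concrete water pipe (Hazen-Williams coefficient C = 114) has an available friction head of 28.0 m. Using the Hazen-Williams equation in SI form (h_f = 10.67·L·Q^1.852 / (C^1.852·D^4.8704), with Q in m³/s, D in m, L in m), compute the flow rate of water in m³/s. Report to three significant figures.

Q ≈ 0.00272 m³/s

Rearranging: Q = [h_f·C^1.852·D^4.8704 / (10.67·L)]^(1/1.852)
Q = [28.0·114^1.852·0.0643^4.8704 / (10.67·1500)]^0.540 = 0.002717 m³/s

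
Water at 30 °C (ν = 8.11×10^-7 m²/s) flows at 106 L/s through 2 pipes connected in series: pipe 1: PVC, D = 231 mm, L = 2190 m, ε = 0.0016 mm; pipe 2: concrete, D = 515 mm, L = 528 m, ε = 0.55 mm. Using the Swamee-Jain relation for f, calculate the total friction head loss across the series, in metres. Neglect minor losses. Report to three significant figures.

Pipe 1: V = 2.529 m/s, Re = 7.20×10^5, ε/D = 6.93×10^-6, f = 0.01242, h_1 = f(L/D)V²/2g = 38.38 m
Pipe 2: V = 0.5089 m/s, Re = 3.23×10^5, ε/D = 0.00107, f = 0.02096, h_2 = f(L/D)V²/2g = 0.2836 m
Series → Q common, losses add: H = Σh = 38.66 m

H ≈ 38.7 m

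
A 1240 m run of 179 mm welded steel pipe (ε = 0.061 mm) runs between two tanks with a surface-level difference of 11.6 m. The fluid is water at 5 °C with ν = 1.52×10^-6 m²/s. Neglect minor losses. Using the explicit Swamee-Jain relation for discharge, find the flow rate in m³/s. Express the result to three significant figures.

Q ≈ 0.0336 m³/s

Swamee-Jain (Type II): Q = -0.965·√(gD⁵h_f/L)·ln[ε/(3.7D) + √(3.17ν²L/(gD³h_f))]
√(gD⁵h_f/L) = √(9.81·0.179⁵·11.6/1240) = 0.004107
ε/(3.7D) = 9.21×10^-5; √(3.17ν²L/(gD³h_f)) = 1.18×10^-4
Q = -0.965·0.004107·ln(2.101×10^-4) = 0.03356 m³/s
Check: V = 1.33 m/s, Re = 1.57×10^5, f = 0.01855, h_f = 11.6 m ≈ 11.6 m ✓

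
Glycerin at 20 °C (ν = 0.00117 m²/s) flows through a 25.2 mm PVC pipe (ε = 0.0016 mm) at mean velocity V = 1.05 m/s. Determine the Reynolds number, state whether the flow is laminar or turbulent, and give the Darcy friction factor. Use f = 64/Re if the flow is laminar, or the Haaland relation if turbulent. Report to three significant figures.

Re ≈ 22.6; laminar; f = 64/Re ≈ 2.83

Re = VD/ν = 1.050·0.0252/0.00117 = 22.6
Re < 2300 → laminar → f = 64/Re = 2.830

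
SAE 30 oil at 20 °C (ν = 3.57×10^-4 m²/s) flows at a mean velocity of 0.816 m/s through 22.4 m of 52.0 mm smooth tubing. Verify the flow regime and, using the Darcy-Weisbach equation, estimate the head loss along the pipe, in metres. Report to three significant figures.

h_f ≈ 7.87 m

Re = VD/ν = 0.816·0.05200/3.57×10^-4 = 119 → laminar (Re < 2300)
f = 64/Re = 0.5385
h_f = f(L/D)V²/(2g) = 0.5385·(22.4/0.05200)·0.816²/(2·9.81) = 7.872 m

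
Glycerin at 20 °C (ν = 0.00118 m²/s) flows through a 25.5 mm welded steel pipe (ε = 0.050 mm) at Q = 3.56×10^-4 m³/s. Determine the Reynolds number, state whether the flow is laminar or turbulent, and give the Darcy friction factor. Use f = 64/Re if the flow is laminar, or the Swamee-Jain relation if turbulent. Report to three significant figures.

V = 4Q/(πD²) = 0.6971 m/s
Re = VD/ν = 0.6971·0.0255/0.00118 = 15.1
Re < 2300 → laminar → f = 64/Re = 4.249

Re ≈ 15.1; laminar; f = 64/Re ≈ 4.25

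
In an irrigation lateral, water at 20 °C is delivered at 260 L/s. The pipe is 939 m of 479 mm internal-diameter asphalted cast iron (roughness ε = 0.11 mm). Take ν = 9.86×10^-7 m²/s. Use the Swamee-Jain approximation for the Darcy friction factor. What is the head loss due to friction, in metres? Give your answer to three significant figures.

V = 4Q/(πD²) = 4·0.260/(π·0.479²) = 1.443 m/s
Re = VD/ν = 1.443·0.479/9.86×10^-7 = 7.01×10^5 → turbulent
ε/D = 0.11/479 = 2.30×10^-4
Swamee-Jain: f = 0.01540
h_f = f(L/D)V²/(2g) = 0.01540·(939/0.479)·1.443²/(2·9.81) = 3.203 m

h_f ≈ 3.20 m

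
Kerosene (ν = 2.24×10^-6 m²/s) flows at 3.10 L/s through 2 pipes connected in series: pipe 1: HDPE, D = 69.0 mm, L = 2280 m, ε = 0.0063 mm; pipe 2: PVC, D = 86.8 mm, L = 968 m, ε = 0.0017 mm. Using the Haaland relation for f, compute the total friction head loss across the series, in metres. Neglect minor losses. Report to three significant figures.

H ≈ 32.3 m

Pipe 1: V = 0.8290 m/s, Re = 2.55×10^4, ε/D = 9.13×10^-5, f = 0.02441, h_1 = f(L/D)V²/2g = 28.25 m
Pipe 2: V = 0.5239 m/s, Re = 2.03×10^4, ε/D = 1.96×10^-5, f = 0.02568, h_2 = f(L/D)V²/2g = 4.006 m
Series → Q common, losses add: H = Σh = 32.26 m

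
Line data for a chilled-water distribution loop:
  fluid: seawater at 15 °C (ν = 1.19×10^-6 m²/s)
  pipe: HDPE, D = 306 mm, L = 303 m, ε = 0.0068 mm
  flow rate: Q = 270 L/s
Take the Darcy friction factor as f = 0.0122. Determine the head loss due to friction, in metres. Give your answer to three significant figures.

V = 4Q/(πD²) = 4·0.270/(π·0.306²) = 3.671 m/s
h_f = f(L/D)V²/(2g) = 0.01220·(303/0.306)·3.671²/(2·9.81) = 8.299 m

h_f ≈ 8.30 m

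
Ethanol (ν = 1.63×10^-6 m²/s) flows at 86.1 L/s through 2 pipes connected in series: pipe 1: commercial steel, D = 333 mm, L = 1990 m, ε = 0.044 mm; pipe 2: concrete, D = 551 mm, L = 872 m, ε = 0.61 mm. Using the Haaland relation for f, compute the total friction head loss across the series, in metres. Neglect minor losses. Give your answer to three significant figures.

H ≈ 5.11 m

Pipe 1: V = 0.9886 m/s, Re = 2.02×10^5, ε/D = 1.32×10^-4, f = 0.01639, h_1 = f(L/D)V²/2g = 4.879 m
Pipe 2: V = 0.3611 m/s, Re = 1.22×10^5, ε/D = 0.00111, f = 0.02198, h_2 = f(L/D)V²/2g = 0.2312 m
Series → Q common, losses add: H = Σh = 5.110 m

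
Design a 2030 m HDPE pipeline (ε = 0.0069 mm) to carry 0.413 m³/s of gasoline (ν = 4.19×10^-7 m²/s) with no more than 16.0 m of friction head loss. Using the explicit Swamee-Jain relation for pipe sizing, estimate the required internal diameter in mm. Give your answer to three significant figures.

D ≈ 452 mm

Swamee-Jain (Type III): D = 0.66·[ε^1.25·(LQ²/(gh_f))^4.75 + ν·Q^9.4·(L/(gh_f))^5.2]^0.04
LQ²/(gh_f) = 2.206; L/(gh_f) = 12.93
Term 1 = ε^1.25·(…)^4.75 = 1.52×10^-5; Term 2 = ν·Q^9.4·(…)^5.2 = 6.21×10^-5
D = 0.66·(1.52×10^-5 + 6.21×10^-5)^0.04 = 0.4519 m = 452 mm
Check: V = 2.57 m/s, Re = 2.78×10^6, f = 0.01051, h_f = 15.9 m ≈ 16.0 m ✓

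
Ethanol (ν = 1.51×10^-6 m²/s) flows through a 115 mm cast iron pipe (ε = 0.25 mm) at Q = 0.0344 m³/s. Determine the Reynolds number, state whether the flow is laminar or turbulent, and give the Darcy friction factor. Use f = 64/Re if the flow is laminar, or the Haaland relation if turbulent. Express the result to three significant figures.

Re ≈ 2.52×10^5; turbulent; f ≈ 0.0246

V = 4Q/(πD²) = 3.312 m/s
Re = VD/ν = 3.312·0.115/1.51×10^-6 = 2.52×10^5
Re > 4000 → turbulent; ε/D = 0.00217
Haaland: f = 0.02459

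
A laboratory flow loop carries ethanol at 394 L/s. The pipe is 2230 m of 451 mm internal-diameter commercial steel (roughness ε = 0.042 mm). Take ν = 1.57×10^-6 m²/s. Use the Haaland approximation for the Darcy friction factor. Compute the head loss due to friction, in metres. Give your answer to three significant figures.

V = 4Q/(πD²) = 4·0.394/(π·0.451²) = 2.466 m/s
Re = VD/ν = 2.466·0.451/1.57×10^-6 = 7.08×10^5 → turbulent
ε/D = 0.042/451 = 9.31×10^-5
Haaland: f = 0.01365
h_f = f(L/D)V²/(2g) = 0.01365·(2230/0.451)·2.466²/(2·9.81) = 20.93 m

h_f ≈ 20.9 m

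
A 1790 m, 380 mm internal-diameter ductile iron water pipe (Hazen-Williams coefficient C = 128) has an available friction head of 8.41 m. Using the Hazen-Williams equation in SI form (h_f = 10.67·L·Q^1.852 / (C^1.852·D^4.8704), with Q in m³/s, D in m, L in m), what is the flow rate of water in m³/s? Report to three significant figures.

Rearranging: Q = [h_f·C^1.852·D^4.8704 / (10.67·L)]^(1/1.852)
Q = [8.41·128^1.852·0.380^4.8704 / (10.67·1790)]^0.540 = 0.1548 m³/s

Q ≈ 0.155 m³/s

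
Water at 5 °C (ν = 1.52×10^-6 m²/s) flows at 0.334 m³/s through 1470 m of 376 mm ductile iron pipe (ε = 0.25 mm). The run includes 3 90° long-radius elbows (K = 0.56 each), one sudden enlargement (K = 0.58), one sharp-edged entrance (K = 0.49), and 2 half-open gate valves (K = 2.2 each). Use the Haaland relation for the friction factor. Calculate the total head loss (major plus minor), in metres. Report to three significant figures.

V = 4Q/(πD²) = 3.008 m/s; V²/2g = 0.4612 m
Re = 7.44×10^5, ε/D = 6.65×10^-4 → f = 0.01833 (Haaland)
Major: h_f = f(L/D)·V²/2g = 0.01833·3910·0.4612 = 33.05 m
Minor: ΣK = 7.15; h_m = ΣK·V²/2g = 3.297 m
Total H_L = 33.05 + 3.297 = 36.35 m

H_L ≈ 36.4 m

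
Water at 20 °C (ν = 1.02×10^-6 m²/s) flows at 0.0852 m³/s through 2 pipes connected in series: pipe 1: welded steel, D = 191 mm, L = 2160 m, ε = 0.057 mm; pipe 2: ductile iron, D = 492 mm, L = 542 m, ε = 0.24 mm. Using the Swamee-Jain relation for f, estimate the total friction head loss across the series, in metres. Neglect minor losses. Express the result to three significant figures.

H ≈ 83.0 m

Pipe 1: V = 2.974 m/s, Re = 5.57×10^5, ε/D = 2.98×10^-4, f = 0.01624, h_1 = f(L/D)V²/2g = 82.79 m
Pipe 2: V = 0.4481 m/s, Re = 2.16×10^5, ε/D = 4.88×10^-4, f = 0.01874, h_2 = f(L/D)V²/2g = 0.2113 m
Series → Q common, losses add: H = Σh = 83.00 m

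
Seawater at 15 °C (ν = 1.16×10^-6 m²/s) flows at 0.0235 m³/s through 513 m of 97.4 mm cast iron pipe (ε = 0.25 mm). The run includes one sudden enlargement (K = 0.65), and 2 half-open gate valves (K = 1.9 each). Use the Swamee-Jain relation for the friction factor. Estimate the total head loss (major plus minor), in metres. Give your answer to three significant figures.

V = 4Q/(πD²) = 3.154 m/s; V²/2g = 0.5070 m
Re = 2.65×10^5, ε/D = 0.00257 → f = 0.02578 (Swamee-Jain)
Major: h_f = f(L/D)·V²/2g = 0.02578·5267·0.5070 = 68.85 m
Minor: ΣK = 4.45; h_m = ΣK·V²/2g = 2.256 m
Total H_L = 68.85 + 2.256 = 71.11 m

H_L ≈ 71.1 m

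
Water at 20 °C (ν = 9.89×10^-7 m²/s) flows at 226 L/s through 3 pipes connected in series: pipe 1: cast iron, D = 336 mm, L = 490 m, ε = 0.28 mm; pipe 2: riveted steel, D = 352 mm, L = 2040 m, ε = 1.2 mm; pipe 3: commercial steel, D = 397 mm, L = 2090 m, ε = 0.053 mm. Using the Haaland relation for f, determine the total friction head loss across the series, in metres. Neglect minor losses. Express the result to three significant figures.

Pipe 1: V = 2.549 m/s, Re = 8.66×10^5, ε/D = 8.33×10^-4, f = 0.01918, h_1 = f(L/D)V²/2g = 9.261 m
Pipe 2: V = 2.322 m/s, Re = 8.27×10^5, ε/D = 0.00341, f = 0.02732, h_2 = f(L/D)V²/2g = 43.53 m
Pipe 3: V = 1.826 m/s, Re = 7.33×10^5, ε/D = 1.34×10^-4, f = 0.01412, h_3 = f(L/D)V²/2g = 12.63 m
Series → Q common, losses add: H = Σh = 65.42 m

H ≈ 65.4 m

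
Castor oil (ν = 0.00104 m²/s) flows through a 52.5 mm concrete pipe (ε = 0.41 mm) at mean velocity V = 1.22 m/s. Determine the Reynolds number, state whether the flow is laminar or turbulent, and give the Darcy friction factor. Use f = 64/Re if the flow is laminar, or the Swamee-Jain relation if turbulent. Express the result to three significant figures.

Re ≈ 61.6; laminar; f = 64/Re ≈ 1.04

Re = VD/ν = 1.220·0.0525/0.00104 = 61.6
Re < 2300 → laminar → f = 64/Re = 1.039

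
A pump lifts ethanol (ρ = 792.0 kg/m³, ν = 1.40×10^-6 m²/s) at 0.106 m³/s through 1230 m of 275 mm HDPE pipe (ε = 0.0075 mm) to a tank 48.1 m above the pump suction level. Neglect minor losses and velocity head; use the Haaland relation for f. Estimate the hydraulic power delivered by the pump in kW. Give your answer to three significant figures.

P_hyd ≈ 48.1 kW

V = 4Q/(πD²) = 1.785 m/s; Re = 3.51×10^5; ε/D = 2.73×10^-5; f = 0.01419
h_f = f(L/D)V²/2g = 10.30 m
Total head H = z + h_f = 48.1 + 10.30 = 58.40 m
P_hyd = ρgQH = 792.0·9.81·0.106·58.40 = 48.10 kW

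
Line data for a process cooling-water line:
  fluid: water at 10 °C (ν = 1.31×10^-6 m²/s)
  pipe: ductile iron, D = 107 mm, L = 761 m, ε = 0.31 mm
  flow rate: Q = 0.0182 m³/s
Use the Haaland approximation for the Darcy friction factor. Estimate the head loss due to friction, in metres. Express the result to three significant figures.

V = 4Q/(πD²) = 4·0.0182/(π·0.107²) = 2.024 m/s
Re = VD/ν = 2.024·0.107/1.31×10^-6 = 1.65×10^5 → turbulent
ε/D = 0.31/107 = 0.00290
Haaland: f = 0.02670
h_f = f(L/D)V²/(2g) = 0.02670·(761/0.107)·2.024²/(2·9.81) = 39.65 m

h_f ≈ 39.7 m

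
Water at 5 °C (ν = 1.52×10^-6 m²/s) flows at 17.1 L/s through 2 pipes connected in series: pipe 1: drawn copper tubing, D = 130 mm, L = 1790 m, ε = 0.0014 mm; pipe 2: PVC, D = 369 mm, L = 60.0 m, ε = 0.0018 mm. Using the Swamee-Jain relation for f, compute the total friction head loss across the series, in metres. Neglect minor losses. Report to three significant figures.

H ≈ 20.5 m

Pipe 1: V = 1.288 m/s, Re = 1.10×10^5, ε/D = 1.08×10^-5, f = 0.01758, h_1 = f(L/D)V²/2g = 20.47 m
Pipe 2: V = 0.1599 m/s, Re = 3.88×10^4, ε/D = 4.88×10^-6, f = 0.02201, h_2 = f(L/D)V²/2g = 0.004665 m
Series → Q common, losses add: H = Σh = 20.48 m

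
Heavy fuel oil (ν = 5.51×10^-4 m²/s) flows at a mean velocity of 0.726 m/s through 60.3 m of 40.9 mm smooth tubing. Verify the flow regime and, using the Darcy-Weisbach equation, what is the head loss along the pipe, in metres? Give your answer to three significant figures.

h_f ≈ 47.0 m

Re = VD/ν = 0.726·0.04090/5.51×10^-4 = 53.9 → laminar (Re < 2300)
f = 64/Re = 1.188
h_f = f(L/D)V²/(2g) = 1.188·(60.3/0.04090)·0.726²/(2·9.81) = 47.04 m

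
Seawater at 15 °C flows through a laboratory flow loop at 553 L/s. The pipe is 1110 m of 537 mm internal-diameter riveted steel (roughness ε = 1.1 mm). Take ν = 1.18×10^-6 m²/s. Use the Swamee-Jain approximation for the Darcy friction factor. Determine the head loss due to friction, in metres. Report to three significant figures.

V = 4Q/(πD²) = 4·0.553/(π·0.537²) = 2.442 m/s
Re = VD/ν = 2.442·0.537/1.18×10^-6 = 1.11×10^6 → turbulent
ε/D = 1.1/537 = 0.00205
Swamee-Jain: f = 0.02380
h_f = f(L/D)V²/(2g) = 0.02380·(1110/0.537)·2.442²/(2·9.81) = 14.95 m

h_f ≈ 15.0 m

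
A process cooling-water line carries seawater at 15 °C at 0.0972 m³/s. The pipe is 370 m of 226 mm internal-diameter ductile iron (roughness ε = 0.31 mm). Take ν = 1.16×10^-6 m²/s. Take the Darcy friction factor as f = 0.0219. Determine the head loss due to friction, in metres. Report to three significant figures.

V = 4Q/(πD²) = 4·0.0972/(π·0.226²) = 2.423 m/s
h_f = f(L/D)V²/(2g) = 0.02190·(370/0.226)·2.423²/(2·9.81) = 10.73 m

h_f ≈ 10.7 m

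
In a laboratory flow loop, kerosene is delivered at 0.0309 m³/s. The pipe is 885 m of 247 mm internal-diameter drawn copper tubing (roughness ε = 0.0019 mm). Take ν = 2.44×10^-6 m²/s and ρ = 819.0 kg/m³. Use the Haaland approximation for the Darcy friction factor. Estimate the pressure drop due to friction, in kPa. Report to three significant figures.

Δp ≈ 11.9 kPa

V = 4Q/(πD²) = 4·0.0309/(π·0.247²) = 0.6449 m/s
Re = VD/ν = 0.6449·0.247/2.44×10^-6 = 6.53×10^4 → turbulent
ε/D = 0.0019/247 = 7.69×10^-6
Haaland: f = 0.01954
h_f = f(L/D)V²/(2g) = 0.01954·(885/0.247)·0.6449²/(2·9.81) = 1.484 m
Δp = ρg·h_f = 819.0·9.81·1.484 = 11.93 kPa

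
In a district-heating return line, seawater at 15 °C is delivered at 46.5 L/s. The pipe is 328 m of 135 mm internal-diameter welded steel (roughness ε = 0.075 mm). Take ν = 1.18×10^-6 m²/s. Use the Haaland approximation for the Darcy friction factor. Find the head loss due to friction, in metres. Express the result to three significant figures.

V = 4Q/(πD²) = 4·0.0465/(π·0.135²) = 3.249 m/s
Re = VD/ν = 3.249·0.135/1.18×10^-6 = 3.72×10^5 → turbulent
ε/D = 0.075/135 = 5.56×10^-4
Haaland: f = 0.01817
h_f = f(L/D)V²/(2g) = 0.01817·(328/0.135)·3.249²/(2·9.81) = 23.74 m

h_f ≈ 23.7 m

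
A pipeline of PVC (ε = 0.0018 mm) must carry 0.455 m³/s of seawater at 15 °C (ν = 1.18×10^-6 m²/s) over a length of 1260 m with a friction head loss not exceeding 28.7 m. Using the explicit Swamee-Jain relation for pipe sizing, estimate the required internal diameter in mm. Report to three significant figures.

Swamee-Jain (Type III): D = 0.66·[ε^1.25·(LQ²/(gh_f))^4.75 + ν·Q^9.4·(L/(gh_f))^5.2]^0.04
LQ²/(gh_f) = 0.9265; L/(gh_f) = 4.475
Term 1 = ε^1.25·(…)^4.75 = 4.59×10^-8; Term 2 = ν·Q^9.4·(…)^5.2 = 1.74×10^-6
D = 0.66·(4.59×10^-8 + 1.74×10^-6)^0.04 = 0.3887 m = 389 mm
Check: V = 3.83 m/s, Re = 1.26×10^6, f = 0.01130, h_f = 27.4 m ≈ 28.7 m ✓

D ≈ 389 mm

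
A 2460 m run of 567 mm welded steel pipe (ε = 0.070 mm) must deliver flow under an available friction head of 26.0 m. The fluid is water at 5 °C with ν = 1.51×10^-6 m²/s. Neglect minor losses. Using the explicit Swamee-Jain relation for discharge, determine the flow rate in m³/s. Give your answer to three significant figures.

Q ≈ 0.741 m³/s

Swamee-Jain (Type II): Q = -0.965·√(gD⁵h_f/L)·ln[ε/(3.7D) + √(3.17ν²L/(gD³h_f))]
√(gD⁵h_f/L) = √(9.81·0.567⁵·26.0/2460) = 0.07795
ε/(3.7D) = 3.34×10^-5; √(3.17ν²L/(gD³h_f)) = 1.96×10^-5
Q = -0.965·0.07795·ln(5.292×10^-5) = 0.7407 m³/s
Check: V = 2.93 m/s, Re = 1.10×10^6, f = 0.01374, h_f = 26.2 m ≈ 26.0 m ✓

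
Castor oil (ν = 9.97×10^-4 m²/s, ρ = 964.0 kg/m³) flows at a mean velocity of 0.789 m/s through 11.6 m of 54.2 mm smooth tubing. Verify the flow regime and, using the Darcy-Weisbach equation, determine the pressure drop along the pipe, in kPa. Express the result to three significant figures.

Re = VD/ν = 0.789·0.05420/9.97×10^-4 = 42.9 → laminar (Re < 2300)
f = 64/Re = 1.492
h_f = f(L/D)V²/(2g) = 1.492·(11.6/0.05420)·0.789²/(2·9.81) = 10.13 m
Δp = ρg·h_f = 964.0·9.81·10.13 = 95.82 kPa

Δp ≈ 95.8 kPa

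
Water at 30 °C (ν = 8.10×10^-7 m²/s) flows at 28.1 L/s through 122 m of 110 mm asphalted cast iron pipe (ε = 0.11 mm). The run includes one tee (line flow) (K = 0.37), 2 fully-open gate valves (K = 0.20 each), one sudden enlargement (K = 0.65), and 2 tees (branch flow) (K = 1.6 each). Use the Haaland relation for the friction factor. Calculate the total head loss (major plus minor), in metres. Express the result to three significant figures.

H_L ≈ 12.1 m

V = 4Q/(πD²) = 2.957 m/s; V²/2g = 0.4456 m
Re = 4.02×10^5, ε/D = 0.00100 → f = 0.02032 (Haaland)
Major: h_f = f(L/D)·V²/2g = 0.02032·1109·0.4456 = 10.04 m
Minor: ΣK = 4.62; h_m = ΣK·V²/2g = 2.059 m
Total H_L = 10.04 + 2.059 = 12.10 m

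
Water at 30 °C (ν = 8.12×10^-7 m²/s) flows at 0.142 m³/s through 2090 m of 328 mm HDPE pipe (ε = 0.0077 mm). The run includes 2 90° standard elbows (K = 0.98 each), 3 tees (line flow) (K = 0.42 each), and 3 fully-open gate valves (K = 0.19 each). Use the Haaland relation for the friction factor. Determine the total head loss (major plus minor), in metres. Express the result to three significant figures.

V = 4Q/(πD²) = 1.681 m/s; V²/2g = 0.1439 m
Re = 6.79×10^5, ε/D = 2.35×10^-5 → f = 0.01272 (Haaland)
Major: h_f = f(L/D)·V²/2g = 0.01272·6372·0.1439 = 11.67 m
Minor: ΣK = 3.79; h_m = ΣK·V²/2g = 0.5456 m
Total H_L = 11.67 + 0.5456 = 12.21 m

H_L ≈ 12.2 m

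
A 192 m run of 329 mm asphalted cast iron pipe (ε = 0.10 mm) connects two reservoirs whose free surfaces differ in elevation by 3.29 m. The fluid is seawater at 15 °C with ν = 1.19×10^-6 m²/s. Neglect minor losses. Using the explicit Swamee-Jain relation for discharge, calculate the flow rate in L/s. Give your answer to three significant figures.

Q ≈ 224 L/s

Swamee-Jain (Type II): Q = -0.965·√(gD⁵h_f/L)·ln[ε/(3.7D) + √(3.17ν²L/(gD³h_f))]
√(gD⁵h_f/L) = √(9.81·0.329⁵·3.29/192) = 0.02545
ε/(3.7D) = 8.21×10^-5; √(3.17ν²L/(gD³h_f)) = 2.74×10^-5
Q = -0.965·0.02545·ln(1.095×10^-4) = 0.2240 m³/s
Check: V = 2.63 m/s, Re = 7.28×10^5, f = 0.01603, h_f = 3.31 m ≈ 3.29 m ✓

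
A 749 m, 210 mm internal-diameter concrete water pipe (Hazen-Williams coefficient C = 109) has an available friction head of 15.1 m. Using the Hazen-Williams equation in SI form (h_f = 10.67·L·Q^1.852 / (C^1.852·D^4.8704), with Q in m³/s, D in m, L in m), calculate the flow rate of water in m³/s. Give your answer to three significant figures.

Q ≈ 0.0609 m³/s

Rearranging: Q = [h_f·C^1.852·D^4.8704 / (10.67·L)]^(1/1.852)
Q = [15.1·109^1.852·0.210^4.8704 / (10.67·749)]^0.540 = 0.06086 m³/s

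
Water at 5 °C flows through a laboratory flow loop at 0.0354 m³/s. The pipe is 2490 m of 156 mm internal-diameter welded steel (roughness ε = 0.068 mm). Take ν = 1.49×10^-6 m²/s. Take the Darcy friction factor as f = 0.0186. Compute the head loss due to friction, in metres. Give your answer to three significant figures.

V = 4Q/(πD²) = 4·0.0354/(π·0.156²) = 1.852 m/s
h_f = f(L/D)V²/(2g) = 0.01860·(2490/0.156)·1.852²/(2·9.81) = 51.91 m

h_f ≈ 51.9 m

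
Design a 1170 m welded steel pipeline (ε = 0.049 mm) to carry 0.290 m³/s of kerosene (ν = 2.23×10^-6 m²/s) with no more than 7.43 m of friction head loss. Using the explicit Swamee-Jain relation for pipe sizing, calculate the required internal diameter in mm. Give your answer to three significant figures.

Swamee-Jain (Type III): D = 0.66·[ε^1.25·(LQ²/(gh_f))^4.75 + ν·Q^9.4·(L/(gh_f))^5.2]^0.04
LQ²/(gh_f) = 1.350; L/(gh_f) = 16.05
Term 1 = ε^1.25·(…)^4.75 = 1.71×10^-5; Term 2 = ν·Q^9.4·(…)^5.2 = 3.66×10^-5
D = 0.66·(1.71×10^-5 + 3.66×10^-5)^0.04 = 0.4454 m = 445 mm
Check: V = 1.86 m/s, Re = 3.72×10^5, f = 0.01510, h_f = 7.01 m ≈ 7.43 m ✓

D ≈ 445 mm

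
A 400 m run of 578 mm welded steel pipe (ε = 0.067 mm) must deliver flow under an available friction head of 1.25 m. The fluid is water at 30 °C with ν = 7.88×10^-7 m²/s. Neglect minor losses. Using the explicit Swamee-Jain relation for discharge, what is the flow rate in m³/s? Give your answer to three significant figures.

Q ≈ 0.425 m³/s

Swamee-Jain (Type II): Q = -0.965·√(gD⁵h_f/L)·ln[ε/(3.7D) + √(3.17ν²L/(gD³h_f))]
√(gD⁵h_f/L) = √(9.81·0.578⁵·1.25/400) = 0.04447
ε/(3.7D) = 3.13×10^-5; √(3.17ν²L/(gD³h_f)) = 1.82×10^-5
Q = -0.965·0.04447·ln(4.956×10^-5) = 0.4254 m³/s
Check: V = 1.62 m/s, Re = 1.19×10^6, f = 0.01356, h_f = 1.26 m ≈ 1.25 m ✓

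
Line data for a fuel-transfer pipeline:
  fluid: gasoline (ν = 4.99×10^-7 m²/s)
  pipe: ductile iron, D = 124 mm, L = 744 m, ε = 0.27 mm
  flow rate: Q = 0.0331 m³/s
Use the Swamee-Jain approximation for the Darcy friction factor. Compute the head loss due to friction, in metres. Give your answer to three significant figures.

h_f ≈ 55.8 m

V = 4Q/(πD²) = 4·0.0331/(π·0.124²) = 2.741 m/s
Re = VD/ν = 2.741·0.124/4.99×10^-7 = 6.81×10^5 → turbulent
ε/D = 0.27/124 = 0.00218
Swamee-Jain: f = 0.02431
h_f = f(L/D)V²/(2g) = 0.02431·(744/0.124)·2.741²/(2·9.81) = 55.84 m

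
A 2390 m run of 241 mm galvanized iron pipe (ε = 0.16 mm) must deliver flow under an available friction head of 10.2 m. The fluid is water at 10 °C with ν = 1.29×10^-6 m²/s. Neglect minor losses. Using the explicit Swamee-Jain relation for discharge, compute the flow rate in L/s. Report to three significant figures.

Swamee-Jain (Type II): Q = -0.965·√(gD⁵h_f/L)·ln[ε/(3.7D) + √(3.17ν²L/(gD³h_f))]
√(gD⁵h_f/L) = √(9.81·0.241⁵·10.2/2390) = 0.005834
ε/(3.7D) = 1.79×10^-4; √(3.17ν²L/(gD³h_f)) = 9.49×10^-5
Q = -0.965·0.005834·ln(2.743×10^-4) = 0.04617 m³/s
Check: V = 1.01 m/s, Re = 1.89×10^5, f = 0.01984, h_f = 10.3 m ≈ 10.2 m ✓

Q ≈ 46.2 L/s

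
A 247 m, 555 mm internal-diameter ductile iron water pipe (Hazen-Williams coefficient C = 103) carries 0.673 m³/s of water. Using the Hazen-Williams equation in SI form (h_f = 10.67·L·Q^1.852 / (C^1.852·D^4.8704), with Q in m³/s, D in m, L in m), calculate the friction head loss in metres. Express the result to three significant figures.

h_f ≈ 4.17 m

h_f = 10.67·247·0.673^1.852 / (103^1.852·0.555^4.8704) = 4.168 m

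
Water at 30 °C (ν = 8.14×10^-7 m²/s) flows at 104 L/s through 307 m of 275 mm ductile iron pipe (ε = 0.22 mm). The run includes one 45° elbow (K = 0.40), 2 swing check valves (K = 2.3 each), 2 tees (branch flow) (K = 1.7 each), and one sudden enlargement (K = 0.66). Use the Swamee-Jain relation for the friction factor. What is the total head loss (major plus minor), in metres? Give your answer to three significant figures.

V = 4Q/(πD²) = 1.751 m/s; V²/2g = 0.1563 m
Re = 5.92×10^5, ε/D = 8.00×10^-4 → f = 0.01932 (Swamee-Jain)
Major: h_f = f(L/D)·V²/2g = 0.01932·1116·0.1563 = 3.371 m
Minor: ΣK = 9.06; h_m = ΣK·V²/2g = 1.416 m
Total H_L = 3.371 + 1.416 = 4.786 m

H_L ≈ 4.79 m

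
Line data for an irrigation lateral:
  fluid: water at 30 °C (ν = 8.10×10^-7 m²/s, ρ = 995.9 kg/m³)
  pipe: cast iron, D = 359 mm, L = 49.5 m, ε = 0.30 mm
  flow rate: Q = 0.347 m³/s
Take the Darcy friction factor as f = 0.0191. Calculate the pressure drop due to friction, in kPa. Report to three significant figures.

V = 4Q/(πD²) = 4·0.347/(π·0.359²) = 3.428 m/s
h_f = f(L/D)V²/(2g) = 0.01910·(49.5/0.359)·3.428²/(2·9.81) = 1.577 m
Δp = ρg·h_f = 995.9·9.81·1.577 = 15.41 kPa

Δp ≈ 15.4 kPa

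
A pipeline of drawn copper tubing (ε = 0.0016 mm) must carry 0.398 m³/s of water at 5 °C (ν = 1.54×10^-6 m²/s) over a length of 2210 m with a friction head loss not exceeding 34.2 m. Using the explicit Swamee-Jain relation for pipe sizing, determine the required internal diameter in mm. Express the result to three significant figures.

D ≈ 405 mm

Swamee-Jain (Type III): D = 0.66·[ε^1.25·(LQ²/(gh_f))^4.75 + ν·Q^9.4·(L/(gh_f))^5.2]^0.04
LQ²/(gh_f) = 1.043; L/(gh_f) = 6.587
Term 1 = ε^1.25·(…)^4.75 = 6.96×10^-8; Term 2 = ν·Q^9.4·(…)^5.2 = 4.83×10^-6
D = 0.66·(6.96×10^-8 + 4.83×10^-6)^0.04 = 0.4047 m = 405 mm
Check: V = 3.09 m/s, Re = 8.13×10^5, f = 0.01211, h_f = 32.3 m ≈ 34.2 m ✓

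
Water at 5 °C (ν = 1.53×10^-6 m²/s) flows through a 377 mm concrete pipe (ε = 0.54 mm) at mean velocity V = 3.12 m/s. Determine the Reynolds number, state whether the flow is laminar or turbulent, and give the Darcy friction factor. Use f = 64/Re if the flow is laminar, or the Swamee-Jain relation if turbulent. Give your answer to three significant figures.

Re = VD/ν = 3.120·0.377/1.53×10^-6 = 7.69×10^5
Re > 4000 → turbulent; ε/D = 0.00143
Swamee-Jain: f = 0.02187

Re ≈ 7.69×10^5; turbulent; f ≈ 0.0219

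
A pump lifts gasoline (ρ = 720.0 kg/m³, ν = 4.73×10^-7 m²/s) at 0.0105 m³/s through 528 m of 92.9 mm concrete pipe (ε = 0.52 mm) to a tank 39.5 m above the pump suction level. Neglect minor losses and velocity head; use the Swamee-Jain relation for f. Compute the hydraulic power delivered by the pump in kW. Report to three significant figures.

P_hyd ≈ 4.57 kW

V = 4Q/(πD²) = 1.549 m/s; Re = 3.04×10^5; ε/D = 0.00560; f = 0.03185
h_f = f(L/D)V²/2g = 22.14 m
Total head H = z + h_f = 39.5 + 22.14 = 61.64 m
P_hyd = ρgQH = 720.0·9.81·0.0105·61.64 = 4.572 kW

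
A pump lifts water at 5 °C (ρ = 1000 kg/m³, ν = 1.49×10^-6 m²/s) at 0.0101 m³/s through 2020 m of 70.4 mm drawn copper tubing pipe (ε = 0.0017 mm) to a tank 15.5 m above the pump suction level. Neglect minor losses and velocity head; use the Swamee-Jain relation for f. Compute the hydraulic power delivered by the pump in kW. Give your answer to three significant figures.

V = 4Q/(πD²) = 2.595 m/s; Re = 1.23×10^5; ε/D = 2.41×10^-5; f = 0.01729
h_f = f(L/D)V²/2g = 170.3 m
Total head H = z + h_f = 15.5 + 170.3 = 185.8 m
P_hyd = ρgQH = 1000·9.81·0.0101·185.8 = 18.40 kW

P_hyd ≈ 18.4 kW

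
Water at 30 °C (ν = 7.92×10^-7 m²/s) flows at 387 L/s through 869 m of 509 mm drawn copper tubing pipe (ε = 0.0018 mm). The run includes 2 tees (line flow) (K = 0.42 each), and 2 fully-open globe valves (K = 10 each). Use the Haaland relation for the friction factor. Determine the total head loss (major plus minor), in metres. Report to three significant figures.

V = 4Q/(πD²) = 1.902 m/s; V²/2g = 0.1844 m
Re = 1.22×10^6, ε/D = 3.54×10^-6 → f = 0.01127 (Haaland)
Major: h_f = f(L/D)·V²/2g = 0.01127·1707·0.1844 = 3.548 m
Minor: ΣK = 20.8; h_m = ΣK·V²/2g = 3.842 m
Total H_L = 3.548 + 3.842 = 7.390 m

H_L ≈ 7.39 m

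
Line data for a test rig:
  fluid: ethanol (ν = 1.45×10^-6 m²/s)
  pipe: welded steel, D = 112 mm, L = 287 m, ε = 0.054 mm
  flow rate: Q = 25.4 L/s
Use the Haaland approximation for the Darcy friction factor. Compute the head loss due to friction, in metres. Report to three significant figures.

h_f ≈ 16.1 m

V = 4Q/(πD²) = 4·0.0254/(π·0.112²) = 2.578 m/s
Re = VD/ν = 2.578·0.112/1.45×10^-6 = 1.99×10^5 → turbulent
ε/D = 0.054/112 = 4.82×10^-4
Haaland: f = 0.01855
h_f = f(L/D)V²/(2g) = 0.01855·(287/0.112)·2.578²/(2·9.81) = 16.10 m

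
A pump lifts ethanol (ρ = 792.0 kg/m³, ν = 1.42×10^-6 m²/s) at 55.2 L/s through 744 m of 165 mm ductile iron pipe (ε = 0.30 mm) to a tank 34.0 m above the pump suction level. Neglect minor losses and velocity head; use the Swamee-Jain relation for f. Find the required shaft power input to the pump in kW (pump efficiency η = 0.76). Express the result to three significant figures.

P_shaft ≈ 39.6 kW

V = 4Q/(πD²) = 2.582 m/s; Re = 3.00×10^5; ε/D = 0.00182; f = 0.02363
h_f = f(L/D)V²/2g = 36.19 m
Total head H = z + h_f = 34.0 + 36.19 = 70.19 m
P_hyd = ρgQH = 792.0·9.81·0.0552·70.19 = 30.10 kW
P_shaft = P_hyd/η = 30.10/0.76 = 39.61 kW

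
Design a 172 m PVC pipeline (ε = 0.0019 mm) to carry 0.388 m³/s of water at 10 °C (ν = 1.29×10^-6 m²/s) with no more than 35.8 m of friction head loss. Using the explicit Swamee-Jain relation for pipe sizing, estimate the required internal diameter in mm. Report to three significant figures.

D ≈ 232 mm

Swamee-Jain (Type III): D = 0.66·[ε^1.25·(LQ²/(gh_f))^4.75 + ν·Q^9.4·(L/(gh_f))^5.2]^0.04
LQ²/(gh_f) = 0.07373; L/(gh_f) = 0.4898
Term 1 = ε^1.25·(…)^4.75 = 2.95×10^-13; Term 2 = ν·Q^9.4·(…)^5.2 = 4.30×10^-12
D = 0.66·(2.95×10^-13 + 4.30×10^-12)^0.04 = 0.2323 m = 232 mm
Check: V = 9.16 m/s, Re = 1.65×10^6, f = 0.01096, h_f = 34.7 m ≈ 35.8 m ✓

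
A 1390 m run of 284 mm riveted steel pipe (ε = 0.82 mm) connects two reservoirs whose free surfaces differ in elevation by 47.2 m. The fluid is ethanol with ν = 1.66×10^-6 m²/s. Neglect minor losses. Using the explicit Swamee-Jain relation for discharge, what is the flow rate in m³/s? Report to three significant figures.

Swamee-Jain (Type II): Q = -0.965·√(gD⁵h_f/L)·ln[ε/(3.7D) + √(3.17ν²L/(gD³h_f))]
√(gD⁵h_f/L) = √(9.81·0.284⁵·47.2/1390) = 0.02481
ε/(3.7D) = 7.80×10^-4; √(3.17ν²L/(gD³h_f)) = 3.38×10^-5
Q = -0.965·0.02481·ln(8.142×10^-4) = 0.1703 m³/s
Check: V = 2.69 m/s, Re = 4.60×10^5, f = 0.02630, h_f = 47.4 m ≈ 47.2 m ✓

Q ≈ 0.170 m³/s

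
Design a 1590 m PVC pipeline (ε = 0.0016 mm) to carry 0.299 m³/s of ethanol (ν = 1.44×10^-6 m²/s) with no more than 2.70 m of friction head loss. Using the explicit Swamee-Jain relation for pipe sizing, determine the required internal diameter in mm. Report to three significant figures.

D ≈ 574 mm

Swamee-Jain (Type III): D = 0.66·[ε^1.25·(LQ²/(gh_f))^4.75 + ν·Q^9.4·(L/(gh_f))^5.2]^0.04
LQ²/(gh_f) = 5.367; L/(gh_f) = 60.03
Term 1 = ε^1.25·(…)^4.75 = 1.66×10^-4; Term 2 = ν·Q^9.4·(…)^5.2 = 0.0300
D = 0.66·(1.66×10^-4 + 0.0300)^0.04 = 0.5738 m = 574 mm
Check: V = 1.16 m/s, Re = 4.61×10^5, f = 0.01333, h_f = 2.52 m ≈ 2.70 m ✓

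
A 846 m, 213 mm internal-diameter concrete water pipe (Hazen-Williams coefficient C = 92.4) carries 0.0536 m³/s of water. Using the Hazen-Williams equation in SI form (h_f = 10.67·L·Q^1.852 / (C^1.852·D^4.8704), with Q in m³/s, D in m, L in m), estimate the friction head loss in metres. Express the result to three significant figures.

h_f = 10.67·846·0.0536^1.852 / (92.4^1.852·0.213^4.8704) = 17.08 m

h_f ≈ 17.1 m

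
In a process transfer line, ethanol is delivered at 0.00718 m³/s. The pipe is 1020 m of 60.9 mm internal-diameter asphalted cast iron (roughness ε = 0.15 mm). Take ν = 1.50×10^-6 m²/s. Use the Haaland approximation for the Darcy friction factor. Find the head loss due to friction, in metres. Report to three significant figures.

V = 4Q/(πD²) = 4·0.00718/(π·0.0609²) = 2.465 m/s
Re = VD/ν = 2.465·0.0609/1.50×10^-6 = 1.00×10^5 → turbulent
ε/D = 0.15/60.9 = 0.00246
Haaland: f = 0.02615
h_f = f(L/D)V²/(2g) = 0.02615·(1020/0.0609)·2.465²/(2·9.81) = 135.6 m

h_f ≈ 136 m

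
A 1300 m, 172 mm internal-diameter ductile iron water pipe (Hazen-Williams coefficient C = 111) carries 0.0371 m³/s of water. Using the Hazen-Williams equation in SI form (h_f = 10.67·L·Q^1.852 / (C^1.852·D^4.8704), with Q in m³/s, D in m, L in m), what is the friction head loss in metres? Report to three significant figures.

h_f ≈ 26.8 m

h_f = 10.67·1300·0.0371^1.852 / (111^1.852·0.172^4.8704) = 26.79 m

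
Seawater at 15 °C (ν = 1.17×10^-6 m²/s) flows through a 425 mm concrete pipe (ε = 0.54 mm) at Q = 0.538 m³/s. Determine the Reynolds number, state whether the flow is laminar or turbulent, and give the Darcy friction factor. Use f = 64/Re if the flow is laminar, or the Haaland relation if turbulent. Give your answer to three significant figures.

Re ≈ 1.38×10^6; turbulent; f ≈ 0.0210

V = 4Q/(πD²) = 3.792 m/s
Re = VD/ν = 3.792·0.425/1.17×10^-6 = 1.38×10^6
Re > 4000 → turbulent; ε/D = 0.00127
Haaland: f = 0.02104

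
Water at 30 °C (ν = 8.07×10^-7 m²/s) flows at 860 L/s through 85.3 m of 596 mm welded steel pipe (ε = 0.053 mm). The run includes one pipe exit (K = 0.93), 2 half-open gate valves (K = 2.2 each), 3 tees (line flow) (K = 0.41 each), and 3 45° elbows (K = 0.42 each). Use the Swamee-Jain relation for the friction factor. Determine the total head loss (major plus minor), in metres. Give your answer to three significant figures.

V = 4Q/(πD²) = 3.083 m/s; V²/2g = 0.4843 m
Re = 2.28×10^6, ε/D = 8.89×10^-5 → f = 0.01259 (Swamee-Jain)
Major: h_f = f(L/D)·V²/2g = 0.01259·143.1·0.4843 = 0.8724 m
Minor: ΣK = 7.82; h_m = ΣK·V²/2g = 3.787 m
Total H_L = 0.8724 + 3.787 = 4.660 m

H_L ≈ 4.66 m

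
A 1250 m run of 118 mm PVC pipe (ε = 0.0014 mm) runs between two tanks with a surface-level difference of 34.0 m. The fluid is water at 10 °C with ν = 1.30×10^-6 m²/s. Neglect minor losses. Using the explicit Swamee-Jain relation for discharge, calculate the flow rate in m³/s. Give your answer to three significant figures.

Swamee-Jain (Type II): Q = -0.965·√(gD⁵h_f/L)·ln[ε/(3.7D) + √(3.17ν²L/(gD³h_f))]
√(gD⁵h_f/L) = √(9.81·0.118⁵·34.0/1250) = 0.002471
ε/(3.7D) = 3.21×10^-6; √(3.17ν²L/(gD³h_f)) = 1.11×10^-4
Q = -0.965·0.002471·ln(1.137×10^-4) = 0.02165 m³/s
Check: V = 1.98 m/s, Re = 1.80×10^5, f = 0.01596, h_f = 33.8 m ≈ 34.0 m ✓

Q ≈ 0.0217 m³/s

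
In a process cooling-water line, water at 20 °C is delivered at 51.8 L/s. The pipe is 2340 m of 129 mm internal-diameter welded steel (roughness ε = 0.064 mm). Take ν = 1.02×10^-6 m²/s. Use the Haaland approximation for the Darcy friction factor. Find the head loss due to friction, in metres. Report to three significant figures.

h_f ≈ 255 m

V = 4Q/(πD²) = 4·0.0518/(π·0.129²) = 3.963 m/s
Re = VD/ν = 3.963·0.129/1.02×10^-6 = 5.01×10^5 → turbulent
ε/D = 0.064/129 = 4.96×10^-4
Haaland: f = 0.01755
h_f = f(L/D)V²/(2g) = 0.01755·(2340/0.129)·3.963²/(2·9.81) = 254.9 m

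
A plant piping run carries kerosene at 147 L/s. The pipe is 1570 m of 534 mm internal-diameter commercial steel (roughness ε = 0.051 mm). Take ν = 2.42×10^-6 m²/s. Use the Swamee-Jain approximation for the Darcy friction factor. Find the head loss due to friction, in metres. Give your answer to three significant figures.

h_f ≈ 1.11 m

V = 4Q/(πD²) = 4·0.147/(π·0.534²) = 0.6564 m/s
Re = VD/ν = 0.6564·0.534/2.42×10^-6 = 1.45×10^5 → turbulent
ε/D = 0.051/534 = 9.55×10^-5
Swamee-Jain: f = 0.01725
h_f = f(L/D)V²/(2g) = 0.01725·(1570/0.534)·0.6564²/(2·9.81) = 1.113 m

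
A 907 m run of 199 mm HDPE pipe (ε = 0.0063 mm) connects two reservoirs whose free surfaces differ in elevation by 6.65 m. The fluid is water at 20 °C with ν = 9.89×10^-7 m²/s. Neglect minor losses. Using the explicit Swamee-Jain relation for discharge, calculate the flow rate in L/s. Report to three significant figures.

Q ≈ 43.0 L/s

Swamee-Jain (Type II): Q = -0.965·√(gD⁵h_f/L)·ln[ε/(3.7D) + √(3.17ν²L/(gD³h_f))]
√(gD⁵h_f/L) = √(9.81·0.199⁵·6.65/907) = 0.004738
ε/(3.7D) = 8.56×10^-6; √(3.17ν²L/(gD³h_f)) = 7.40×10^-5
Q = -0.965·0.004738·ln(8.252×10^-5) = 0.04299 m³/s
Check: V = 1.38 m/s, Re = 2.78×10^5, f = 0.01493, h_f = 6.62 m ≈ 6.65 m ✓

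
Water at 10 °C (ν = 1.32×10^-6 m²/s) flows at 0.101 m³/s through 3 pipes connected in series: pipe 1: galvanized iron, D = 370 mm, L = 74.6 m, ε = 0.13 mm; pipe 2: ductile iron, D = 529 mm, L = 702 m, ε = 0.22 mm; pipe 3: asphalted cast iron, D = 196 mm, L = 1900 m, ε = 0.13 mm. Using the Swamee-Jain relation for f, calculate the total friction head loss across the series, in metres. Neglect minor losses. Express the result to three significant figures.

H ≈ 104 m

Pipe 1: V = 0.9394 m/s, Re = 2.63×10^5, ε/D = 3.51×10^-4, f = 0.01762, h_1 = f(L/D)V²/2g = 0.1597 m
Pipe 2: V = 0.4595 m/s, Re = 1.84×10^5, ε/D = 4.16×10^-4, f = 0.01863, h_2 = f(L/D)V²/2g = 0.2661 m
Pipe 3: V = 3.347 m/s, Re = 4.97×10^5, ε/D = 6.63×10^-4, f = 0.01873, h_3 = f(L/D)V²/2g = 103.7 m
Series → Q common, losses add: H = Σh = 104.1 m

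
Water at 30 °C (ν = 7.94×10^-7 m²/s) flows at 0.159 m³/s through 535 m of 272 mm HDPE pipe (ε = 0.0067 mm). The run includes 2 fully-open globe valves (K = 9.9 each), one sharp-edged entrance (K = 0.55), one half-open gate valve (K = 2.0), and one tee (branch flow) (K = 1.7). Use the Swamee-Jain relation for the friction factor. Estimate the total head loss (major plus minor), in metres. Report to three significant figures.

V = 4Q/(πD²) = 2.736 m/s; V²/2g = 0.3816 m
Re = 9.37×10^5, ε/D = 2.46×10^-5 → f = 0.01229 (Swamee-Jain)
Major: h_f = f(L/D)·V²/2g = 0.01229·1967·0.3816 = 9.225 m
Minor: ΣK = 24.1; h_m = ΣK·V²/2g = 9.178 m
Total H_L = 9.225 + 9.178 = 18.40 m

H_L ≈ 18.4 m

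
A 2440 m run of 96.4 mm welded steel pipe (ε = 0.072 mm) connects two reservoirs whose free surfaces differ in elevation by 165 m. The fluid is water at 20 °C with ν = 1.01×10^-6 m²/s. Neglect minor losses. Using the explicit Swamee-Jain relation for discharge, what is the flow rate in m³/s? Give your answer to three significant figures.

Q ≈ 0.0186 m³/s

Swamee-Jain (Type II): Q = -0.965·√(gD⁵h_f/L)·ln[ε/(3.7D) + √(3.17ν²L/(gD³h_f))]
√(gD⁵h_f/L) = √(9.81·0.0964⁵·165/2440) = 0.002350
ε/(3.7D) = 2.02×10^-4; √(3.17ν²L/(gD³h_f)) = 7.38×10^-5
Q = -0.965·0.002350·ln(2.756×10^-4) = 0.01859 m³/s
Check: V = 2.55 m/s, Re = 2.43×10^5, f = 0.01987, h_f = 166 m ≈ 165 m ✓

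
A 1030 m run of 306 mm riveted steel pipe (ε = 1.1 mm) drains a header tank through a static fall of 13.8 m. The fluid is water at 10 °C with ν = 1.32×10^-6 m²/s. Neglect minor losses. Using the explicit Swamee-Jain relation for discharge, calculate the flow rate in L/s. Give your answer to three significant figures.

Swamee-Jain (Type II): Q = -0.965·√(gD⁵h_f/L)·ln[ε/(3.7D) + √(3.17ν²L/(gD³h_f))]
√(gD⁵h_f/L) = √(9.81·0.306⁵·13.8/1030) = 0.01878
ε/(3.7D) = 9.72×10^-4; √(3.17ν²L/(gD³h_f)) = 3.83×10^-5
Q = -0.965·0.01878·ln(0.001010) = 0.1250 m³/s
Check: V = 1.70 m/s, Re = 3.94×10^5, f = 0.02797, h_f = 13.9 m ≈ 13.8 m ✓

Q ≈ 125 L/s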